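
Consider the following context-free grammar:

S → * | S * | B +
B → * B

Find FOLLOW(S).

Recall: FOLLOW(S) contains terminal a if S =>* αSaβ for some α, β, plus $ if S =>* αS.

We compute FOLLOW(S) using the standard algorithm.
FOLLOW(S) starts with {$}.
FIRST(B) = {*}
FIRST(S) = {*}
FOLLOW(B) = {+}
FOLLOW(S) = {$, *}
Therefore, FOLLOW(S) = {$, *}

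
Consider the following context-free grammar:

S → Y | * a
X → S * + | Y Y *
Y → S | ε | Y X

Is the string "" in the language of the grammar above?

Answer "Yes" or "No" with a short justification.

Yes - a valid derivation exists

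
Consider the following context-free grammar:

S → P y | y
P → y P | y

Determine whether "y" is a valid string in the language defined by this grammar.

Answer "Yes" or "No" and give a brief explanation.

Yes - a valid derivation exists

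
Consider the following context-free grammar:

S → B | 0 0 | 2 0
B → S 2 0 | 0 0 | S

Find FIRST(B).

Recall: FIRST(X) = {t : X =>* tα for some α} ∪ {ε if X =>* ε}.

We compute FIRST(B) using the standard algorithm.
FIRST(B) = {0, 2}
FIRST(S) = {0, 2}
Therefore, FIRST(B) = {0, 2}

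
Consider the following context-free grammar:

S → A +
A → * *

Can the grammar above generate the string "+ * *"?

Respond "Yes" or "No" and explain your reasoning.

No - no valid derivation exists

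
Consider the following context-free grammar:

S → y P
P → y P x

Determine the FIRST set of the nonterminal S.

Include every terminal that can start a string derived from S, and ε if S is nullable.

We compute FIRST(S) using the standard algorithm.
FIRST(P) = {y}
FIRST(S) = {y}
Therefore, FIRST(S) = {y}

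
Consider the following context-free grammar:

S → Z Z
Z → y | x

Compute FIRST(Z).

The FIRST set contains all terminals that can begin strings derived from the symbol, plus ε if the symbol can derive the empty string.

We compute FIRST(Z) using the standard algorithm.
FIRST(S) = {x, y}
FIRST(Z) = {x, y}
Therefore, FIRST(Z) = {x, y}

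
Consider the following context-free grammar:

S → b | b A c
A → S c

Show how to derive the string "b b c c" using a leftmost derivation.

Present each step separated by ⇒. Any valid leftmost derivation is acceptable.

S ⇒ b A c ⇒ b S c c ⇒ b b c c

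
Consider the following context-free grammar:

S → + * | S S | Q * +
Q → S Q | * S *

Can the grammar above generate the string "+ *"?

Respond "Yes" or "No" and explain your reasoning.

Yes - a valid derivation exists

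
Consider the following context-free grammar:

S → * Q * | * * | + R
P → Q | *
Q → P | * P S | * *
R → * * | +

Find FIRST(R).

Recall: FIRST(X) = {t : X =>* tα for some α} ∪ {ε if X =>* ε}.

We compute FIRST(R) using the standard algorithm.
FIRST(P) = {*}
FIRST(Q) = {*}
FIRST(R) = {*, +}
FIRST(S) = {*, +}
Therefore, FIRST(R) = {*, +}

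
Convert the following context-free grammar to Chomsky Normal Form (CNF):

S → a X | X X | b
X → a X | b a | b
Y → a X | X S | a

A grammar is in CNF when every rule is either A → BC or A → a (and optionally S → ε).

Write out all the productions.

TA → a; S → b; TB → b; X → b; Y → a; S → TA X; S → X X; X → TA X; X → TB TA; Y → TA X; Y → X S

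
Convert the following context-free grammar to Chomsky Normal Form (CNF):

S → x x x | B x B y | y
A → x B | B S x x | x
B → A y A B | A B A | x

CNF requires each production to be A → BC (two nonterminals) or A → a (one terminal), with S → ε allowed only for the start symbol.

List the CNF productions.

TX → x; TY → y; S → y; A → x; B → x; S → TX X0; X0 → TX TX; S → B X1; X1 → TX X2; X2 → B TY; A → TX B; A → B X3; X3 → S X4; X4 → TX TX; B → A X5; X5 → TY X6; X6 → A B; B → A X7; X7 → B A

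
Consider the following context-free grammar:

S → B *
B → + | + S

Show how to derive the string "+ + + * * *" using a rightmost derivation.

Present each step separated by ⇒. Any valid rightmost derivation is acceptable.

S ⇒ B * ⇒ + S * ⇒ + B * * ⇒ + + S * * ⇒ + + B * * * ⇒ + + + * * *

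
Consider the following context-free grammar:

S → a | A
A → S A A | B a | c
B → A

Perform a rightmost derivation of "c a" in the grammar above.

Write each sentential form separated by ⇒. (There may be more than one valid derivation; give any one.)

S ⇒ A ⇒ B a ⇒ A a ⇒ c a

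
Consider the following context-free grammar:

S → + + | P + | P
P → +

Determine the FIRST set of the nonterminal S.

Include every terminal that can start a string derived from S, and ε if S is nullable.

We compute FIRST(S) using the standard algorithm.
FIRST(P) = {+}
FIRST(S) = {+}
Therefore, FIRST(S) = {+}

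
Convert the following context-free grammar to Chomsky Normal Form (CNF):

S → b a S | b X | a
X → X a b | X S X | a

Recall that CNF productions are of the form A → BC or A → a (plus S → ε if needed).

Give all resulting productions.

TB → b; TA → a; S → a; X → a; S → TB X0; X0 → TA S; S → TB X; X → X X1; X1 → TA TB; X → X X2; X2 → S X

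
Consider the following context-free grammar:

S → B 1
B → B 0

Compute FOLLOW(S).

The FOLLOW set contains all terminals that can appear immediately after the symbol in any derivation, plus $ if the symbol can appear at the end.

We compute FOLLOW(S) using the standard algorithm.
FOLLOW(S) starts with {$}.
FIRST(B) = {}
FIRST(S) = {}
FOLLOW(B) = {0, 1}
FOLLOW(S) = {$}
Therefore, FOLLOW(S) = {$}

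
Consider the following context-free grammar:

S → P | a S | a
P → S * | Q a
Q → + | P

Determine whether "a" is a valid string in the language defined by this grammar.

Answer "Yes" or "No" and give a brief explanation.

Yes - a valid derivation exists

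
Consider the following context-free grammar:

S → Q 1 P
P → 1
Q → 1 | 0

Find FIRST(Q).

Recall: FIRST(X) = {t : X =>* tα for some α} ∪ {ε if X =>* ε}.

We compute FIRST(Q) using the standard algorithm.
FIRST(P) = {1}
FIRST(Q) = {0, 1}
FIRST(S) = {0, 1}
Therefore, FIRST(Q) = {0, 1}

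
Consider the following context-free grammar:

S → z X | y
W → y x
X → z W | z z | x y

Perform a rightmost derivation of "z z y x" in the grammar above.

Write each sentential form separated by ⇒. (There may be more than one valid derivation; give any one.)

S ⇒ z X ⇒ z z W ⇒ z z y x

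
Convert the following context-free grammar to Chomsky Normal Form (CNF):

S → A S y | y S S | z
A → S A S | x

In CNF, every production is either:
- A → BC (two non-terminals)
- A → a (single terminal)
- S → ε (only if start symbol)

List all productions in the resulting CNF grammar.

TY → y; S → z; A → x; S → A X0; X0 → S TY; S → TY X1; X1 → S S; A → S X2; X2 → A S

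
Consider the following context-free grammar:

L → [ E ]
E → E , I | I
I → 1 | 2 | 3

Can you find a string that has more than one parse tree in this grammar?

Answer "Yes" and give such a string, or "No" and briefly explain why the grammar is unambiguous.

No - the grammar is unambiguous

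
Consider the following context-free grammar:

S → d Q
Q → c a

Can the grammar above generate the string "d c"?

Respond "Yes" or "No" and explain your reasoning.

No - no valid derivation exists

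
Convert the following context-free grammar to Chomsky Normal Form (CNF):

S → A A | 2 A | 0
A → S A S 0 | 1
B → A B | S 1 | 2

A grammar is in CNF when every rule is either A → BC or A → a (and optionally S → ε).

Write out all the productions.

T2 → 2; S → 0; T0 → 0; A → 1; T1 → 1; B → 2; S → A A; S → T2 A; A → S X0; X0 → A X1; X1 → S T0; B → A B; B → S T1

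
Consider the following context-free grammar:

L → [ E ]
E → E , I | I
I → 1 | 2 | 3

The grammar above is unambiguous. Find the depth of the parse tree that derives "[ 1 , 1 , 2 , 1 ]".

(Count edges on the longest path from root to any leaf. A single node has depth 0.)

6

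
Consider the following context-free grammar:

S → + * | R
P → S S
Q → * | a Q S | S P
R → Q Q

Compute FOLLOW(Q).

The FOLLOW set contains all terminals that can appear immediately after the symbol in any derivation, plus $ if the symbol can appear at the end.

We compute FOLLOW(Q) using the standard algorithm.
FOLLOW(S) starts with {$}.
FIRST(P) = {*, +, a}
FIRST(Q) = {*, +, a}
FIRST(R) = {*, +, a}
FIRST(S) = {*, +, a}
FOLLOW(P) = {$, *, +, a}
FOLLOW(Q) = {$, *, +, a}
FOLLOW(R) = {$, *, +, a}
FOLLOW(S) = {$, *, +, a}
Therefore, FOLLOW(Q) = {$, *, +, a}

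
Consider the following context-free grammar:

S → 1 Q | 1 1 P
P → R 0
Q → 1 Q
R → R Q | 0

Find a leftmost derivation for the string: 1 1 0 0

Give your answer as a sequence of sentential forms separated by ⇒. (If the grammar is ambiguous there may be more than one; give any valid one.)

S ⇒ 1 1 P ⇒ 1 1 R 0 ⇒ 1 1 0 0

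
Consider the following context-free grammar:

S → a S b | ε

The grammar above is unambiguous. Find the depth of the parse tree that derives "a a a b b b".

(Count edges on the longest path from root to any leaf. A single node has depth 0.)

4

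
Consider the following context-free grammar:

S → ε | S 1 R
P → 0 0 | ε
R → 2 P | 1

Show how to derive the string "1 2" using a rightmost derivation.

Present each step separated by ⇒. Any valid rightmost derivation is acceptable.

S ⇒ S 1 R ⇒ S 1 2 P ⇒ S 1 2 ⇒ 1 2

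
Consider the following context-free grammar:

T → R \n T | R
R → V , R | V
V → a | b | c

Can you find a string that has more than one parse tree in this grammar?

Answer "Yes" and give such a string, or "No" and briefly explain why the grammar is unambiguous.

No - the grammar is unambiguous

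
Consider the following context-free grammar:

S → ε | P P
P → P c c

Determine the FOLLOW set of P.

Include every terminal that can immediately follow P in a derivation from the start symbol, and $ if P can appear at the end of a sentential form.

We compute FOLLOW(P) using the standard algorithm.
FOLLOW(S) starts with {$}.
FIRST(P) = {}
FIRST(S) = {ε}
FOLLOW(P) = {$, c}
FOLLOW(S) = {$}
Therefore, FOLLOW(P) = {$, c}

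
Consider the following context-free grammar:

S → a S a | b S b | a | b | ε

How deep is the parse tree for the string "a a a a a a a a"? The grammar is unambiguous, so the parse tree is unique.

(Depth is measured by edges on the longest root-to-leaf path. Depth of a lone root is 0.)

5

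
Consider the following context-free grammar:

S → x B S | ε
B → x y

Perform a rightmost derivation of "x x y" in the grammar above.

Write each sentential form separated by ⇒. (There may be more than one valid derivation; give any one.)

S ⇒ x B S ⇒ x B ⇒ x x y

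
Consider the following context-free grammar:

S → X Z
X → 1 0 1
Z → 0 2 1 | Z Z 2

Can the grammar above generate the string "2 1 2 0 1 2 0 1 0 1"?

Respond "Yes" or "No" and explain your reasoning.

No - no valid derivation exists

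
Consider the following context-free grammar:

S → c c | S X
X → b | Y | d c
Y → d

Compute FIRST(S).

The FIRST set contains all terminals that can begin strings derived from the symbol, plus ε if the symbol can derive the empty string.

We compute FIRST(S) using the standard algorithm.
FIRST(S) = {c}
FIRST(X) = {b, d}
FIRST(Y) = {d}
Therefore, FIRST(S) = {c}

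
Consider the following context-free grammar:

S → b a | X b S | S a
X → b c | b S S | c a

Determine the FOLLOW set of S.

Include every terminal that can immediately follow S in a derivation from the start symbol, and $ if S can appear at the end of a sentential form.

We compute FOLLOW(S) using the standard algorithm.
FOLLOW(S) starts with {$}.
FIRST(S) = {b, c}
FIRST(X) = {b, c}
FOLLOW(S) = {$, a, b, c}
FOLLOW(X) = {b}
Therefore, FOLLOW(S) = {$, a, b, c}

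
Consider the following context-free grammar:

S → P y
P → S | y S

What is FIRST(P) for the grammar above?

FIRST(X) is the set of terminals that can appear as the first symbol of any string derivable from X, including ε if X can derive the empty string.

We compute FIRST(P) using the standard algorithm.
FIRST(P) = {y}
FIRST(S) = {y}
Therefore, FIRST(P) = {y}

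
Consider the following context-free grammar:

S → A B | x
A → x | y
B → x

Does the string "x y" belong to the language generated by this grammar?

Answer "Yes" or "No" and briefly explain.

No - no valid derivation exists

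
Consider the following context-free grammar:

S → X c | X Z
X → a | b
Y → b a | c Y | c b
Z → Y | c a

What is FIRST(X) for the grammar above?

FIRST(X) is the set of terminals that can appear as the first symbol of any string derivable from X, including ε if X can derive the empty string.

We compute FIRST(X) using the standard algorithm.
FIRST(S) = {a, b}
FIRST(X) = {a, b}
FIRST(Y) = {b, c}
FIRST(Z) = {b, c}
Therefore, FIRST(X) = {a, b}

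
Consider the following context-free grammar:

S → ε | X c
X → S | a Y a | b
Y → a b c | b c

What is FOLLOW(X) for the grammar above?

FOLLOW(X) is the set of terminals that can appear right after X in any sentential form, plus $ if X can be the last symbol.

We compute FOLLOW(X) using the standard algorithm.
FOLLOW(S) starts with {$}.
FIRST(S) = {a, b, c, ε}
FIRST(X) = {a, b, c, ε}
FIRST(Y) = {a, b}
FOLLOW(S) = {$, c}
FOLLOW(X) = {c}
FOLLOW(Y) = {a}
Therefore, FOLLOW(X) = {c}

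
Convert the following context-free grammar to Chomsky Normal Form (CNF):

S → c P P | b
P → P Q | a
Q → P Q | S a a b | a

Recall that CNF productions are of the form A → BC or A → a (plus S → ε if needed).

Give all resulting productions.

TC → c; S → b; P → a; TA → a; TB → b; Q → a; S → TC X0; X0 → P P; P → P Q; Q → P Q; Q → S X1; X1 → TA X2; X2 → TA TB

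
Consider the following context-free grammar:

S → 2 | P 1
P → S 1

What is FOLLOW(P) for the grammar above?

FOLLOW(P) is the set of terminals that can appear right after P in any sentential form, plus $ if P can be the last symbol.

We compute FOLLOW(P) using the standard algorithm.
FOLLOW(S) starts with {$}.
FIRST(P) = {2}
FIRST(S) = {2}
FOLLOW(P) = {1}
FOLLOW(S) = {$, 1}
Therefore, FOLLOW(P) = {1}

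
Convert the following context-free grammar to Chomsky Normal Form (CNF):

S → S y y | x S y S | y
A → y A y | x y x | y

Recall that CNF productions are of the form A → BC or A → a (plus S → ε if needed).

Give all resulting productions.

TY → y; TX → x; S → y; A → y; S → S X0; X0 → TY TY; S → TX X1; X1 → S X2; X2 → TY S; A → TY X3; X3 → A TY; A → TX X4; X4 → TY TX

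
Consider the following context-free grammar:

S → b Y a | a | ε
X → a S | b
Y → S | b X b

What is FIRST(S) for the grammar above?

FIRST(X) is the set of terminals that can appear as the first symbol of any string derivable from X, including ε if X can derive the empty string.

We compute FIRST(S) using the standard algorithm.
FIRST(S) = {a, b, ε}
FIRST(X) = {a, b}
FIRST(Y) = {a, b, ε}
Therefore, FIRST(S) = {a, b, ε}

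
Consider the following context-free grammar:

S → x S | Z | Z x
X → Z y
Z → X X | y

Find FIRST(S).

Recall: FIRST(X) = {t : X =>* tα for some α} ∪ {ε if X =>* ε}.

We compute FIRST(S) using the standard algorithm.
FIRST(S) = {x, y}
FIRST(X) = {y}
FIRST(Z) = {y}
Therefore, FIRST(S) = {x, y}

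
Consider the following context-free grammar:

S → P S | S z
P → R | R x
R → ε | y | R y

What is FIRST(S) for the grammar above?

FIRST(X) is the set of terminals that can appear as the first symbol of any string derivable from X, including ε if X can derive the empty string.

We compute FIRST(S) using the standard algorithm.
FIRST(P) = {x, y, ε}
FIRST(R) = {y, ε}
FIRST(S) = {x, y}
Therefore, FIRST(S) = {x, y}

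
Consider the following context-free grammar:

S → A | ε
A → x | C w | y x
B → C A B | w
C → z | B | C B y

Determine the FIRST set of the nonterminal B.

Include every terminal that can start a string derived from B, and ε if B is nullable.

We compute FIRST(B) using the standard algorithm.
FIRST(A) = {w, x, y, z}
FIRST(B) = {w, z}
FIRST(C) = {w, z}
FIRST(S) = {w, x, y, z, ε}
Therefore, FIRST(B) = {w, z}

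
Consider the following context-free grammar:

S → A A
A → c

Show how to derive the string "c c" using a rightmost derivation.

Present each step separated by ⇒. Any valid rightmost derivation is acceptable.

S ⇒ A A ⇒ A c ⇒ c c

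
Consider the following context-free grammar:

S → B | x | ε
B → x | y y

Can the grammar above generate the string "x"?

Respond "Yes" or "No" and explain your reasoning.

Yes - a valid derivation exists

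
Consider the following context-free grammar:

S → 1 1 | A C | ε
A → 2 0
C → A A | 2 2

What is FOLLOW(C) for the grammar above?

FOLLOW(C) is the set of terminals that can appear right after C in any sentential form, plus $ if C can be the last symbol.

We compute FOLLOW(C) using the standard algorithm.
FOLLOW(S) starts with {$}.
FIRST(A) = {2}
FIRST(C) = {2}
FIRST(S) = {1, 2, ε}
FOLLOW(A) = {$, 2}
FOLLOW(C) = {$}
FOLLOW(S) = {$}
Therefore, FOLLOW(C) = {$}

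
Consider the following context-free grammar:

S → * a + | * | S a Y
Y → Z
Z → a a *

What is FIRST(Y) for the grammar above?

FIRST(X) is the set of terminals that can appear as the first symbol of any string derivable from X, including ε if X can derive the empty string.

We compute FIRST(Y) using the standard algorithm.
FIRST(S) = {*}
FIRST(Y) = {a}
FIRST(Z) = {a}
Therefore, FIRST(Y) = {a}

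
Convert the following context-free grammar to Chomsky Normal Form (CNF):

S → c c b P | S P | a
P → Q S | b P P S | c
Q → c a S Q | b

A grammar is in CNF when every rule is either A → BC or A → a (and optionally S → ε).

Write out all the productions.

TC → c; TB → b; S → a; P → c; TA → a; Q → b; S → TC X0; X0 → TC X1; X1 → TB P; S → S P; P → Q S; P → TB X2; X2 → P X3; X3 → P S; Q → TC X4; X4 → TA X5; X5 → S Q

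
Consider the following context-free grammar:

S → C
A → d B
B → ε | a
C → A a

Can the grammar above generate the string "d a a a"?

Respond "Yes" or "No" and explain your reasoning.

No - no valid derivation exists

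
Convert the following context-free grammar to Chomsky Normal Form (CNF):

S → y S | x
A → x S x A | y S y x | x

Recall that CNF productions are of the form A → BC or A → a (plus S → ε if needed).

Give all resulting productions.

TY → y; S → x; TX → x; A → x; S → TY S; A → TX X0; X0 → S X1; X1 → TX A; A → TY X2; X2 → S X3; X3 → TY TX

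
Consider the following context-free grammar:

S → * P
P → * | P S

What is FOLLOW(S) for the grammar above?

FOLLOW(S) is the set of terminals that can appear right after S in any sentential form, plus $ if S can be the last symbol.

We compute FOLLOW(S) using the standard algorithm.
FOLLOW(S) starts with {$}.
FIRST(P) = {*}
FIRST(S) = {*}
FOLLOW(P) = {$, *}
FOLLOW(S) = {$, *}
Therefore, FOLLOW(S) = {$, *}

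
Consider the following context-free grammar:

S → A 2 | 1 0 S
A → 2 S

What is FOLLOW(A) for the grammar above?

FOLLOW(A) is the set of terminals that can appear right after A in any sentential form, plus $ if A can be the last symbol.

We compute FOLLOW(A) using the standard algorithm.
FOLLOW(S) starts with {$}.
FIRST(A) = {2}
FIRST(S) = {1, 2}
FOLLOW(A) = {2}
FOLLOW(S) = {$, 2}
Therefore, FOLLOW(A) = {2}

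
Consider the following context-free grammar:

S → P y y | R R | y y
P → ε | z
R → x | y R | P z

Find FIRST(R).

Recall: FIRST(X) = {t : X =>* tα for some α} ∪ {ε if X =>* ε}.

We compute FIRST(R) using the standard algorithm.
FIRST(P) = {z, ε}
FIRST(R) = {x, y, z}
FIRST(S) = {x, y, z}
Therefore, FIRST(R) = {x, y, z}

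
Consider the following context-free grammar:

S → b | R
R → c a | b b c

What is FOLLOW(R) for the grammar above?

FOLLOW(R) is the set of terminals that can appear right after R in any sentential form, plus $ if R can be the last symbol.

We compute FOLLOW(R) using the standard algorithm.
FOLLOW(S) starts with {$}.
FIRST(R) = {b, c}
FIRST(S) = {b, c}
FOLLOW(R) = {$}
FOLLOW(S) = {$}
Therefore, FOLLOW(R) = {$}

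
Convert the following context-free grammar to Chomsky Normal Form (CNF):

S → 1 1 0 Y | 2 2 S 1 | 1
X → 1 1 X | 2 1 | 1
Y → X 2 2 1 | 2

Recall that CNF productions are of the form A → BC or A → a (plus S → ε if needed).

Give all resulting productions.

T1 → 1; T0 → 0; T2 → 2; S → 1; X → 1; Y → 2; S → T1 X0; X0 → T1 X1; X1 → T0 Y; S → T2 X2; X2 → T2 X3; X3 → S T1; X → T1 X4; X4 → T1 X; X → T2 T1; Y → X X5; X5 → T2 X6; X6 → T2 T1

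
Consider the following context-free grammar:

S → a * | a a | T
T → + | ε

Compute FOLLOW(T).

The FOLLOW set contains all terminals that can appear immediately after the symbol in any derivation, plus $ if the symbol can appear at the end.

We compute FOLLOW(T) using the standard algorithm.
FOLLOW(S) starts with {$}.
FIRST(S) = {+, a, ε}
FIRST(T) = {+, ε}
FOLLOW(S) = {$}
FOLLOW(T) = {$}
Therefore, FOLLOW(T) = {$}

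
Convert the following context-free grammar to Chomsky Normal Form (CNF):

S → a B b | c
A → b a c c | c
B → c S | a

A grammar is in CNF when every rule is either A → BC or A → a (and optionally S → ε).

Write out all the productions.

TA → a; TB → b; S → c; TC → c; A → c; B → a; S → TA X0; X0 → B TB; A → TB X1; X1 → TA X2; X2 → TC TC; B → TC S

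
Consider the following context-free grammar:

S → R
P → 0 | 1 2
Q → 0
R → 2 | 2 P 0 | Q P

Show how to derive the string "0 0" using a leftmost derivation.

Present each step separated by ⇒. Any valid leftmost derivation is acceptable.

S ⇒ R ⇒ Q P ⇒ 0 P ⇒ 0 0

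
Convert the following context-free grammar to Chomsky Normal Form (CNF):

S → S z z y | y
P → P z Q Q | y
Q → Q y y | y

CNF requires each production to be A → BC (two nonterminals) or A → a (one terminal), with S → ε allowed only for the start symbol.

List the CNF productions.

TZ → z; TY → y; S → y; P → y; Q → y; S → S X0; X0 → TZ X1; X1 → TZ TY; P → P X2; X2 → TZ X3; X3 → Q Q; Q → Q X4; X4 → TY TY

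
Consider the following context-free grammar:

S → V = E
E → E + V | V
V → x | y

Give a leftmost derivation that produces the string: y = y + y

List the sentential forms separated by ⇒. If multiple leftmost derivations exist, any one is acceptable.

S ⇒ V = E ⇒ y = E ⇒ y = E + V ⇒ y = V + V ⇒ y = y + V ⇒ y = y + y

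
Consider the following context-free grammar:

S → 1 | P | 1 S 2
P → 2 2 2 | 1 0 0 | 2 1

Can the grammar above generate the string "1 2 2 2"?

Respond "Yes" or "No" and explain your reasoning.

No - no valid derivation exists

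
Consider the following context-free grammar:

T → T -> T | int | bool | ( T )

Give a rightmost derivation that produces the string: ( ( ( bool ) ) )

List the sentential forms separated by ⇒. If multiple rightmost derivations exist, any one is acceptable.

T ⇒ ( T ) ⇒ ( ( T ) ) ⇒ ( ( ( T ) ) ) ⇒ ( ( ( bool ) ) )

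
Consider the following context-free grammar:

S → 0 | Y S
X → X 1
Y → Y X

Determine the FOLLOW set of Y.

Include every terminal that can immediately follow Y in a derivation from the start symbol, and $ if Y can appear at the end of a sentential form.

We compute FOLLOW(Y) using the standard algorithm.
FOLLOW(S) starts with {$}.
FIRST(S) = {0}
FIRST(X) = {}
FIRST(Y) = {}
FOLLOW(S) = {$}
FOLLOW(X) = {0, 1}
FOLLOW(Y) = {0}
Therefore, FOLLOW(Y) = {0}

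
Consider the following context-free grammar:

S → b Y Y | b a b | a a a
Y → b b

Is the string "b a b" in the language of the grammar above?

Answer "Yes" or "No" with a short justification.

Yes - a valid derivation exists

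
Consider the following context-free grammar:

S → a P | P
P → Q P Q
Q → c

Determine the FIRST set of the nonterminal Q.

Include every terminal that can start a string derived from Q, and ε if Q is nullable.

We compute FIRST(Q) using the standard algorithm.
FIRST(P) = {c}
FIRST(Q) = {c}
FIRST(S) = {a, c}
Therefore, FIRST(Q) = {c}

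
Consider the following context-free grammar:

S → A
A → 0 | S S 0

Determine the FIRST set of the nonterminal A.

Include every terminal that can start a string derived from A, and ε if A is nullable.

We compute FIRST(A) using the standard algorithm.
FIRST(A) = {0}
FIRST(S) = {0}
Therefore, FIRST(A) = {0}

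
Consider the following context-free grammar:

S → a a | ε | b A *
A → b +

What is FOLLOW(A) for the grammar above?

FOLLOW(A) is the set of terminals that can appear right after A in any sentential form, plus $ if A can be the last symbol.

We compute FOLLOW(A) using the standard algorithm.
FOLLOW(S) starts with {$}.
FIRST(A) = {b}
FIRST(S) = {a, b, ε}
FOLLOW(A) = {*}
FOLLOW(S) = {$}
Therefore, FOLLOW(A) = {*}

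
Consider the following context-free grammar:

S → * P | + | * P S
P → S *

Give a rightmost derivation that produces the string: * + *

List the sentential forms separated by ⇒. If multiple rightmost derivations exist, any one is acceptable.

S ⇒ * P ⇒ * S * ⇒ * + *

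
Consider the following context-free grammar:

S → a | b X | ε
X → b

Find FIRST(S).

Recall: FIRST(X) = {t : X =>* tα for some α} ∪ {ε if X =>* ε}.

We compute FIRST(S) using the standard algorithm.
FIRST(S) = {a, b, ε}
FIRST(X) = {b}
Therefore, FIRST(S) = {a, b, ε}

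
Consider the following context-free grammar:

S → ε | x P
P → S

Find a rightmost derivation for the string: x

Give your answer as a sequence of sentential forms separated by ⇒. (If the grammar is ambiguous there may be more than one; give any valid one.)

S ⇒ x P ⇒ x S ⇒ x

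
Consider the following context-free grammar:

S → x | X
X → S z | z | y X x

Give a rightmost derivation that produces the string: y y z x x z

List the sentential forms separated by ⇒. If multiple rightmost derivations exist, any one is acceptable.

S ⇒ X ⇒ S z ⇒ X z ⇒ y X x z ⇒ y y X x x z ⇒ y y z x x z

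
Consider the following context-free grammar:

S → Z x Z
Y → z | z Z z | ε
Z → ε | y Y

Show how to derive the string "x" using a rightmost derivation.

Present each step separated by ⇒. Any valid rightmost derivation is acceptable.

S ⇒ Z x Z ⇒ Z x ⇒ x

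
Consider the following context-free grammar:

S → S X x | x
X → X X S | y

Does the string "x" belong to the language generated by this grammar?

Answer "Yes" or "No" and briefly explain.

Yes - a valid derivation exists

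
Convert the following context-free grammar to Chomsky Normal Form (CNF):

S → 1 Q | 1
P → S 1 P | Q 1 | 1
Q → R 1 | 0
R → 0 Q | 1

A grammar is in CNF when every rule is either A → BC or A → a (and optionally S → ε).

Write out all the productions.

T1 → 1; S → 1; P → 1; Q → 0; T0 → 0; R → 1; S → T1 Q; P → S X0; X0 → T1 P; P → Q T1; Q → R T1; R → T0 Q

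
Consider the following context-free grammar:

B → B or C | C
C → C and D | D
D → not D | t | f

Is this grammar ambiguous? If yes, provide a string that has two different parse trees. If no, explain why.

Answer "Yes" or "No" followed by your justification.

No - the grammar is unambiguous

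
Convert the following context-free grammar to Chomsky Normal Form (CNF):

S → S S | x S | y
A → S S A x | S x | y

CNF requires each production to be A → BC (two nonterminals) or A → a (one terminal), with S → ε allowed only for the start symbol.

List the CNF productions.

TX → x; S → y; A → y; S → S S; S → TX S; A → S X0; X0 → S X1; X1 → A TX; A → S TX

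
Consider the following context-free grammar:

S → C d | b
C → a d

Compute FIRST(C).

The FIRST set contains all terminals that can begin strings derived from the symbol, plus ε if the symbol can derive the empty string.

We compute FIRST(C) using the standard algorithm.
FIRST(C) = {a}
FIRST(S) = {a, b}
Therefore, FIRST(C) = {a}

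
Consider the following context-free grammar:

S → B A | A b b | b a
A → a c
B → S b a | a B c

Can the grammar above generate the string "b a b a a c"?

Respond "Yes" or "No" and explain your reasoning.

Yes - a valid derivation exists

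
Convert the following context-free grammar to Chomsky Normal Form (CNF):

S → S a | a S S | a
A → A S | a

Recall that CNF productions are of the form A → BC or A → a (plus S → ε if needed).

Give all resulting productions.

TA → a; S → a; A → a; S → S TA; S → TA X0; X0 → S S; A → A S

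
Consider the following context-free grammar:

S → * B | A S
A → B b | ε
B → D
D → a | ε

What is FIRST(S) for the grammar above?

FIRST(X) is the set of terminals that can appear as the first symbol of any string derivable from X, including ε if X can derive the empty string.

We compute FIRST(S) using the standard algorithm.
FIRST(A) = {a, b, ε}
FIRST(B) = {a, ε}
FIRST(D) = {a, ε}
FIRST(S) = {*, a, b}
Therefore, FIRST(S) = {*, a, b}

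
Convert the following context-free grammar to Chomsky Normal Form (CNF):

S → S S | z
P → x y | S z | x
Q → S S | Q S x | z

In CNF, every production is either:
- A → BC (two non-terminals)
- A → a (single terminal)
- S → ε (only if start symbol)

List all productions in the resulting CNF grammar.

S → z; TX → x; TY → y; TZ → z; P → x; Q → z; S → S S; P → TX TY; P → S TZ; Q → S S; Q → Q X0; X0 → S TX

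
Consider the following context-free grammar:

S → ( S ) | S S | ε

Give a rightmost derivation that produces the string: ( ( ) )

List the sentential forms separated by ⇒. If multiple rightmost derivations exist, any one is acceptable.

S ⇒ ( S ) ⇒ ( ( S ) ) ⇒ ( ( ) )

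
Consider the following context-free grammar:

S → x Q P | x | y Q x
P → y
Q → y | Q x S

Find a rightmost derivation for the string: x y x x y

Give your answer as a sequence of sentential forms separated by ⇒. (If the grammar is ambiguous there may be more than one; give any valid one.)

S ⇒ x Q P ⇒ x Q y ⇒ x Q x S y ⇒ x Q x x y ⇒ x y x x y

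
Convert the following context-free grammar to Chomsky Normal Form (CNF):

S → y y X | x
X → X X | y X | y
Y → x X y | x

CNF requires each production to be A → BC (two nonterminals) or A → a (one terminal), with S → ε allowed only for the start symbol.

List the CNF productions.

TY → y; S → x; X → y; TX → x; Y → x; S → TY X0; X0 → TY X; X → X X; X → TY X; Y → TX X1; X1 → X TY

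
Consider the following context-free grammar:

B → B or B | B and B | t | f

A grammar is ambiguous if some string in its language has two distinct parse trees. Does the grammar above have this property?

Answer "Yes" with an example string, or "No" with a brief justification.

Yes - the string 'f and t or f and f' has two distinct parse trees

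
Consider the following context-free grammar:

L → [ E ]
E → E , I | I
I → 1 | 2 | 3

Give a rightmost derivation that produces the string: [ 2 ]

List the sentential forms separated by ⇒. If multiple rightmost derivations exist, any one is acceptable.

L ⇒ [ E ] ⇒ [ I ] ⇒ [ 2 ]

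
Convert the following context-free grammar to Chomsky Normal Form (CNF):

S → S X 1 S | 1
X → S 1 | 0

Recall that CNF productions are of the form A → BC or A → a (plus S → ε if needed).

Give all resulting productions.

T1 → 1; S → 1; X → 0; S → S X0; X0 → X X1; X1 → T1 S; X → S T1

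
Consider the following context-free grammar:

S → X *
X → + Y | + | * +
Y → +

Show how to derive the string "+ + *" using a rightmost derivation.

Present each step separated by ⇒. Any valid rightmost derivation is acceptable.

S ⇒ X * ⇒ + Y * ⇒ + + *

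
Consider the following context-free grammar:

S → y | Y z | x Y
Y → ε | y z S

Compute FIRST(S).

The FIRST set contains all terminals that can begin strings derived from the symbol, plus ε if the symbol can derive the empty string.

We compute FIRST(S) using the standard algorithm.
FIRST(S) = {x, y, z}
FIRST(Y) = {y, ε}
Therefore, FIRST(S) = {x, y, z}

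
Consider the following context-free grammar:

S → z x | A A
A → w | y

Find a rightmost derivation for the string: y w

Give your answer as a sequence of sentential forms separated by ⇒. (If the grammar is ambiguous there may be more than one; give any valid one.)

S ⇒ A A ⇒ A w ⇒ y w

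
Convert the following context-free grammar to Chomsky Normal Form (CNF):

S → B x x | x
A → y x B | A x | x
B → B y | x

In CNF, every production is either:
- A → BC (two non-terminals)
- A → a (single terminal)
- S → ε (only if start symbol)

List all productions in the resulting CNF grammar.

TX → x; S → x; TY → y; A → x; B → x; S → B X0; X0 → TX TX; A → TY X1; X1 → TX B; A → A TX; B → B TY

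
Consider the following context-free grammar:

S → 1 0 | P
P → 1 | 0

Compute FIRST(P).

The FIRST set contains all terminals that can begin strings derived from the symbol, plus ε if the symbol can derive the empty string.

We compute FIRST(P) using the standard algorithm.
FIRST(P) = {0, 1}
FIRST(S) = {0, 1}
Therefore, FIRST(P) = {0, 1}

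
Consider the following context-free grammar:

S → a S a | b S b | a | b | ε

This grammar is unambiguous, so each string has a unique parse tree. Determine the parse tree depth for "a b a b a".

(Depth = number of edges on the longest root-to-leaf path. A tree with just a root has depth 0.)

3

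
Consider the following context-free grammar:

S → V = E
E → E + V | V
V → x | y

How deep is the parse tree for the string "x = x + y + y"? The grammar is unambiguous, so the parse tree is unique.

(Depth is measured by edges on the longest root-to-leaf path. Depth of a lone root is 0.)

5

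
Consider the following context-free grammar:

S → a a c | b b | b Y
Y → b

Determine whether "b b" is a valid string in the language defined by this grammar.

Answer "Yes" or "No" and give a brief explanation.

Yes - a valid derivation exists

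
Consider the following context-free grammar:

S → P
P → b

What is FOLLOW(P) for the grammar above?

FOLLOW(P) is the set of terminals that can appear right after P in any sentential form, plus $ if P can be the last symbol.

We compute FOLLOW(P) using the standard algorithm.
FOLLOW(S) starts with {$}.
FIRST(P) = {b}
FIRST(S) = {b}
FOLLOW(P) = {$}
FOLLOW(S) = {$}
Therefore, FOLLOW(P) = {$}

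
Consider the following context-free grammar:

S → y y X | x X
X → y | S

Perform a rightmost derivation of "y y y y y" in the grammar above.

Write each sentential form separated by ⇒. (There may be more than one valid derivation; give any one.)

S ⇒ y y X ⇒ y y S ⇒ y y y y X ⇒ y y y y y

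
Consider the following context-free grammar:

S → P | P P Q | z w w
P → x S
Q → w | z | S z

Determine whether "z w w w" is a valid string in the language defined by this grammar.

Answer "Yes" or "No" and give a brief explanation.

No - no valid derivation exists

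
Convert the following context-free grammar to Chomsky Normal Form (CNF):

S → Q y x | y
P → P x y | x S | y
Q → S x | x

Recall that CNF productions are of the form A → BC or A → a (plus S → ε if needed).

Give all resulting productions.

TY → y; TX → x; S → y; P → y; Q → x; S → Q X0; X0 → TY TX; P → P X1; X1 → TX TY; P → TX S; Q → S TX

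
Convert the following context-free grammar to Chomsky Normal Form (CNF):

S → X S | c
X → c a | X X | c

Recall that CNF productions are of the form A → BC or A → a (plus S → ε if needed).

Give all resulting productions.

S → c; TC → c; TA → a; X → c; S → X S; X → TC TA; X → X X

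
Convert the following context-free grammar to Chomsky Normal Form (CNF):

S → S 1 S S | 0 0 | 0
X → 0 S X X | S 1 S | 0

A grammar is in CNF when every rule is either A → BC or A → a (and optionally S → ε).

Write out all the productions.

T1 → 1; T0 → 0; S → 0; X → 0; S → S X0; X0 → T1 X1; X1 → S S; S → T0 T0; X → T0 X2; X2 → S X3; X3 → X X; X → S X4; X4 → T1 S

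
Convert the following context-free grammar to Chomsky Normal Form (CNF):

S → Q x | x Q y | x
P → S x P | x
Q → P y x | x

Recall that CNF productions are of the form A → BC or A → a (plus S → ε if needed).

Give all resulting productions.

TX → x; TY → y; S → x; P → x; Q → x; S → Q TX; S → TX X0; X0 → Q TY; P → S X1; X1 → TX P; Q → P X2; X2 → TY TX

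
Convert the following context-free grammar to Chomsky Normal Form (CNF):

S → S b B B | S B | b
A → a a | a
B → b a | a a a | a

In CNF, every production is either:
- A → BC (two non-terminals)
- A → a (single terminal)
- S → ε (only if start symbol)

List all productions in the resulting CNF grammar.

TB → b; S → b; TA → a; A → a; B → a; S → S X0; X0 → TB X1; X1 → B B; S → S B; A → TA TA; B → TB TA; B → TA X2; X2 → TA TA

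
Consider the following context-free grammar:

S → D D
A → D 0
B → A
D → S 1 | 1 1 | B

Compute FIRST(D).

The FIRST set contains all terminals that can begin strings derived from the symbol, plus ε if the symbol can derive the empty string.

We compute FIRST(D) using the standard algorithm.
FIRST(A) = {1}
FIRST(B) = {1}
FIRST(D) = {1}
FIRST(S) = {1}
Therefore, FIRST(D) = {1}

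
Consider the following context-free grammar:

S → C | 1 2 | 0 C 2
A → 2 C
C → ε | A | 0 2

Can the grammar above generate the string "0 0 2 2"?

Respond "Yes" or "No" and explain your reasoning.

Yes - a valid derivation exists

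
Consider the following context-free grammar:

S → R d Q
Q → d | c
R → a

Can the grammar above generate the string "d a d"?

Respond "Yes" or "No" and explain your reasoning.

No - no valid derivation exists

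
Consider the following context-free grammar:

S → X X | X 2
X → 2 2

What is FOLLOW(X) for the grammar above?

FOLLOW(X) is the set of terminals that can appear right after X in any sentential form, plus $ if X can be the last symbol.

We compute FOLLOW(X) using the standard algorithm.
FOLLOW(S) starts with {$}.
FIRST(S) = {2}
FIRST(X) = {2}
FOLLOW(S) = {$}
FOLLOW(X) = {$, 2}
Therefore, FOLLOW(X) = {$, 2}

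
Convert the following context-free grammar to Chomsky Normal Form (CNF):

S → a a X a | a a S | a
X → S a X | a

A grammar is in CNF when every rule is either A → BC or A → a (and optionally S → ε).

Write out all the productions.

TA → a; S → a; X → a; S → TA X0; X0 → TA X1; X1 → X TA; S → TA X2; X2 → TA S; X → S X3; X3 → TA X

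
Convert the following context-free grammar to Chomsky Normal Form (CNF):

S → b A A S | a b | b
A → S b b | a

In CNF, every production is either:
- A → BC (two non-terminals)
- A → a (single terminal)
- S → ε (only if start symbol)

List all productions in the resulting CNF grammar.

TB → b; TA → a; S → b; A → a; S → TB X0; X0 → A X1; X1 → A S; S → TA TB; A → S X2; X2 → TB TB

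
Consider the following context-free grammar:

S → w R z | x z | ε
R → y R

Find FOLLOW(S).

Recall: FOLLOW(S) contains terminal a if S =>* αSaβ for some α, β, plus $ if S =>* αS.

We compute FOLLOW(S) using the standard algorithm.
FOLLOW(S) starts with {$}.
FIRST(R) = {y}
FIRST(S) = {w, x, ε}
FOLLOW(R) = {z}
FOLLOW(S) = {$}
Therefore, FOLLOW(S) = {$}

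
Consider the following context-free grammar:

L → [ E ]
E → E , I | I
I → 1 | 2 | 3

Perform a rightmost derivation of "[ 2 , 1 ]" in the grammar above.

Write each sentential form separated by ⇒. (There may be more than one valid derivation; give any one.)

L ⇒ [ E ] ⇒ [ E , I ] ⇒ [ E , 1 ] ⇒ [ I , 1 ] ⇒ [ 2 , 1 ]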